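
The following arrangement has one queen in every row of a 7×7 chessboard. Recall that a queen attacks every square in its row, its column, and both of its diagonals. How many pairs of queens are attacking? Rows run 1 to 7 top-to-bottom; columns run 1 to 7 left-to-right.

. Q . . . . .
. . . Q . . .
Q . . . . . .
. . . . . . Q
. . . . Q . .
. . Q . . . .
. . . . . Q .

All columns are distinct and no two queens satisfy |Δrow| = |Δcol|, so no pair attacks.

0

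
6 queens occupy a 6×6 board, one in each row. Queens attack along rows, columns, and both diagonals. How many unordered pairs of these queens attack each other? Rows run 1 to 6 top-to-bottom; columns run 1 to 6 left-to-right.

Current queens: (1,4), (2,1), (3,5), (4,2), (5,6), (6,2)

Same column: (4,2)–(6,2) (column 2).
Same diagonal: (3,5)–(6,2) (|3−6| = |5−2| = 3).
Total attacking pairs: 2.

2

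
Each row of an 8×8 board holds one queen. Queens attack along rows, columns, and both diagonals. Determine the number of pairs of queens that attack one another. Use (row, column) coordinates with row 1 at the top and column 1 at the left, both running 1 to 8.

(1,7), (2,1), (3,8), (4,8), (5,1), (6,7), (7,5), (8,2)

Same column: (1,7)–(6,7) (column 7); (2,1)–(5,1) (column 1); (3,8)–(4,8) (column 8).
Same diagonal: (4,8)–(7,5) (|4−7| = |8−5| = 3).
Total attacking pairs: 4.

4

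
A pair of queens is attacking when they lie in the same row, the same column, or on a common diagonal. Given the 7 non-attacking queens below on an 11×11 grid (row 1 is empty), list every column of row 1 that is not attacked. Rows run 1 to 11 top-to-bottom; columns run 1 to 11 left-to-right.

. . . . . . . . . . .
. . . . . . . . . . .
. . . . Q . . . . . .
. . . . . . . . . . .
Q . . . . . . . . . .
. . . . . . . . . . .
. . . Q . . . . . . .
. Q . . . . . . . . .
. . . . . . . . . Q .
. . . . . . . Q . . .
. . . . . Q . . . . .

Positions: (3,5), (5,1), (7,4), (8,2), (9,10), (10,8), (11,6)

columns 11

(3,5) attacks row 1 at column 5 and diagonals 3, 7.
(5,1) attacks row 1 at column 1 and diagonals 5.
(7,4) attacks row 1 at column 4 and diagonals 10.
(8,2) attacks row 1 at column 2 and diagonals 9.
(9,10) attacks row 1 at column 10 and diagonals 2.
(10,8) attacks row 1 at column 8.
(11,6) attacks row 1 at column 6.
Attacked columns: {1, 2, 3, 4, 5, 6, 7, 8, 9, 10}. Safe: {11}.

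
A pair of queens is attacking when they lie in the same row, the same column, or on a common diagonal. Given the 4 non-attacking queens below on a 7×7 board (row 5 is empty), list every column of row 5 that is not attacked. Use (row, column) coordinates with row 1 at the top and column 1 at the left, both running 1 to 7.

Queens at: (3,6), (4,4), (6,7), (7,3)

(3,6) attacks row 5 at column 6 and diagonals 4.
(4,4) attacks row 5 at column 4 and diagonals 3, 5.
(6,7) attacks row 5 at column 7 and diagonals 6.
(7,3) attacks row 5 at column 3 and diagonals 1, 5.
Attacked columns: {1, 3, 4, 5, 6, 7}. Safe: {2}.

columns 2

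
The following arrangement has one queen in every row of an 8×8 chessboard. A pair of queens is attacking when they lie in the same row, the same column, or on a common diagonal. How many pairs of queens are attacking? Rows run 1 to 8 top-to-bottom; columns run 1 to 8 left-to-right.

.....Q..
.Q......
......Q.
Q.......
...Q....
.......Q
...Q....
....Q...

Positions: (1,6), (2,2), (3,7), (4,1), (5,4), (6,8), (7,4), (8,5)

Same column: (5,4)–(7,4) (column 4).
Same diagonal: (4,1)–(7,4) (|4−7| = |1−4| = 3); (4,1)–(8,5) (|4−8| = |1−5| = 4); (7,4)–(8,5) (|7−8| = |4−5| = 1).
Total attacking pairs: 4.

4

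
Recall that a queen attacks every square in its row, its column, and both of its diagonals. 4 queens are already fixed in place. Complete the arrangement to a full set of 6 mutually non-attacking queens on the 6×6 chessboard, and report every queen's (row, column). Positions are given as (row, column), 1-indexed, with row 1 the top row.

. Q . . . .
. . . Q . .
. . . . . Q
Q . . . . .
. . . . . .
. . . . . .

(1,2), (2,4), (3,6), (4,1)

(1,2) (2,4) (3,6) (4,1) (5,3) (6,5)

Row 5: attacked by (1,2)→{2,6}; (2,4)→{1,4}; (3,6)→{4,6}; (4,1)→{1,2}. Safe: 3, 5. Place at column 3.
Row 6: attacked by (1,2)→{2}; (2,4)→{4}; (3,6)→{3,6}; (4,1)→{1,3}; (5,3)→{2,3,4}. Safe: 5. Place at column 5.
Columns [2, 4, 6, 1, 3, 5], r−c [-1, -2, -3, 3, 2, 1], r+c [3, 6, 9, 5, 8, 11] are all distinct, so no two queens attack.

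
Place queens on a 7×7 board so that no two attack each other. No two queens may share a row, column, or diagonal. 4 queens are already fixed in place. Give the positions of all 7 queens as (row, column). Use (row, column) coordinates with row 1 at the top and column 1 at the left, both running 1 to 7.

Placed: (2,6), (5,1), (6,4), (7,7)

Row 1: attacked by (2,6)→{5,6,7}; (5,1)→{1,5}; (6,4)→{4}; (7,7)→{1,7}. Safe: 2, 3. Place at column 3.
Row 3: attacked by (1,3)→{1,3,5}; (2,6)→{5,6,7}; (5,1)→{1,3}; (6,4)→{1,4,7}; (7,7)→{3,7}. Safe: 2. Place at column 2.
Row 4: attacked by (1,3)→{3,6}; (2,6)→{4,6}; (3,2)→{1,2,3}; (5,1)→{1,2}; (6,4)→{2,4,6}; (7,7)→{4,7}. Safe: 5. Place at column 5.
Columns [3, 6, 2, 5, 1, 4, 7], r−c [-2, -4, 1, -1, 4, 2, 0], r+c [4, 8, 5, 9, 6, 10, 14] are all distinct, so no two queens attack.

(1,3) (2,6) (3,2) (4,5) (5,1) (6,4) (7,7)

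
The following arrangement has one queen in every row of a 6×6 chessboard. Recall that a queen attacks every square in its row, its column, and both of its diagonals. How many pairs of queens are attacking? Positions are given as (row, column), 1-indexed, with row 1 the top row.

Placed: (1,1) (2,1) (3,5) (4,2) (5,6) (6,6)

3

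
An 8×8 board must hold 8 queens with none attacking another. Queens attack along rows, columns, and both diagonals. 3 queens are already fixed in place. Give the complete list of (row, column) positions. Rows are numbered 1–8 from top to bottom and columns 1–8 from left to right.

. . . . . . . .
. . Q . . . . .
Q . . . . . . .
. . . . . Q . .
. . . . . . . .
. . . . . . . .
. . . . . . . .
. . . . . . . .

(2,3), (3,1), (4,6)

Row 1: attacked by (2,3)→{2,3,4}; (3,1)→{1,3}; (4,6)→{3,6}. Safe: 5, 7, 8. Place at column 5.
Row 5: attacked by (1,5)→{1,5}; (2,3)→{3,6}; (3,1)→{1,3}; (4,6)→{5,6,7}. Safe: 2, 4, 8. Place at column 8.
Row 6: attacked by (1,5)→{5}; (2,3)→{3,7}; (3,1)→{1,4}; (4,6)→{4,6,8}; (5,8)→{7,8}. Safe: 2. Place at column 2.
Row 7: attacked by (1,5)→{5}; (2,3)→{3,8}; (3,1)→{1,5}; (4,6)→{3,6}; (5,8)→{6,8}; (6,2)→{1,2,3}. Safe: 4, 7. Place at column 4.
Row 8: attacked by (1,5)→{5}; (2,3)→{3}; (3,1)→{1,6}; (4,6)→{2,6}; (5,8)→{5,8}; (6,2)→{2,4}; (7,4)→{3,4,5}. Safe: 7. Place at column 7.
Columns [5, 3, 1, 6, 8, 2, 4, 7], r−c [-4, -1, 2, -2, -3, 4, 3, 1], r+c [6, 5, 4, 10, 13, 8, 11, 15] are all distinct, so no two queens attack.

(1,5) (2,3) (3,1) (4,6) (5,8) (6,2) (7,4) (8,7)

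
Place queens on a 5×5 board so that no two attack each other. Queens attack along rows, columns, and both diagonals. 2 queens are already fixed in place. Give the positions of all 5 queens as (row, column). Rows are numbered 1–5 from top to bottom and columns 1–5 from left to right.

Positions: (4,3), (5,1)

(1,4) (2,2) (3,5) (4,3) (5,1)

Row 1: attacked by (4,3)→{3}; (5,1)→{1,5}. Safe: 2, 4. Place at column 4.
Row 2: attacked by (1,4)→{3,4,5}; (4,3)→{1,3,5}; (5,1)→{1,4}. Safe: 2. Place at column 2.
Row 3: attacked by (1,4)→{2,4}; (2,2)→{1,2,3}; (4,3)→{2,3,4}; (5,1)→{1,3}. Safe: 5. Place at column 5.
Columns [4, 2, 5, 3, 1], r−c [-3, 0, -2, 1, 4], r+c [5, 4, 8, 7, 6] are all distinct, so no two queens attack.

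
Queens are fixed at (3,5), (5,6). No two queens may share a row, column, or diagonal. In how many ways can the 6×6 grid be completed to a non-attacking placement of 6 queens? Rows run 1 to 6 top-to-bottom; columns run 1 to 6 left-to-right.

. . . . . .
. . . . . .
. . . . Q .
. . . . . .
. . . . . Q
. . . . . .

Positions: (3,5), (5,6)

Branch on row 1: col 1 → 0; col 4 → 1.
Sum: 0 + 1 = 1.

1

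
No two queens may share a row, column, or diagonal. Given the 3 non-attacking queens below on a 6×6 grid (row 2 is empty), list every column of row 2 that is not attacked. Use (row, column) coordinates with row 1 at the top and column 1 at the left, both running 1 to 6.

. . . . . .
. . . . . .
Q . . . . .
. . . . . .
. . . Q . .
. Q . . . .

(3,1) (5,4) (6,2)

(3,1) attacks row 2 at column 1 and diagonals 2.
(5,4) attacks row 2 at column 4 and diagonals 1.
(6,2) attacks row 2 at column 2 and diagonals 6.
Attacked columns: {1, 2, 4, 6}. Safe: {3, 5}.

columns 3, 5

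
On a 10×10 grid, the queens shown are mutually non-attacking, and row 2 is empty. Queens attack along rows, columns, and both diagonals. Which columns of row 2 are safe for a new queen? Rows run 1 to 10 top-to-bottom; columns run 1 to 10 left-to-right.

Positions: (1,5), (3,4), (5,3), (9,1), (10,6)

(1,5) attacks row 2 at column 5 and diagonals 4, 6.
(3,4) attacks row 2 at column 4 and diagonals 3, 5.
(5,3) attacks row 2 at column 3 and diagonals 6.
(9,1) attacks row 2 at column 1 and diagonals 8.
(10,6) attacks row 2 at column 6.
Attacked columns: {1, 3, 4, 5, 6, 8}. Safe: {2, 7, 9, 10}.

columns 2, 7, 9, 10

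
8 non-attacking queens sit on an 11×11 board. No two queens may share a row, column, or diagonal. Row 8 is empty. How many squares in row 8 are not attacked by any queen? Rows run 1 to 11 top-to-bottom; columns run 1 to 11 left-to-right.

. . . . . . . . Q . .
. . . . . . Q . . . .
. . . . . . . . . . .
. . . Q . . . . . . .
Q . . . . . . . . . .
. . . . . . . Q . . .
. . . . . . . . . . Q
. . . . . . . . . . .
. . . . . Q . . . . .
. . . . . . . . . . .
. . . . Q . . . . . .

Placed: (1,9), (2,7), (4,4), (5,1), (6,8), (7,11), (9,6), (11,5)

1

(1,9) attacks row 8 at column 9 and diagonals 2.
(2,7) attacks row 8 at column 7 and diagonals 1.
(4,4) attacks row 8 at column 4 and diagonals 8.
(5,1) attacks row 8 at column 1 and diagonals 4.
(6,8) attacks row 8 at column 8 and diagonals 6, 10.
(7,11) attacks row 8 at column 11 and diagonals 10.
(9,6) attacks row 8 at column 6 and diagonals 5, 7.
(11,5) attacks row 8 at column 5 and diagonals 2, 8.
Attacked columns: {1, 2, 4, 5, 6, 7, 8, 9, 10, 11}. Safe: {3}.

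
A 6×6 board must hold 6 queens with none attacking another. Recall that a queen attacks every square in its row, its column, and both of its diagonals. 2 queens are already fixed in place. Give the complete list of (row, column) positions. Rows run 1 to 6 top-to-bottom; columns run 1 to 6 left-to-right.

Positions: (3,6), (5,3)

(1,2) (2,4) (3,6) (4,1) (5,3) (6,5)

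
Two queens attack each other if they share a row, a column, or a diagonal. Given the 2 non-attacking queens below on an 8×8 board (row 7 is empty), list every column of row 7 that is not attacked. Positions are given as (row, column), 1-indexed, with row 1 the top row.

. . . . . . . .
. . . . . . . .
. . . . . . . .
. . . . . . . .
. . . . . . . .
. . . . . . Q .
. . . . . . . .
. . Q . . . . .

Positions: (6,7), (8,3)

(6,7) attacks row 7 at column 7 and diagonals 6, 8.
(8,3) attacks row 7 at column 3 and diagonals 2, 4.
Attacked columns: {2, 3, 4, 6, 7, 8}. Safe: {1, 5}.

columns 1, 5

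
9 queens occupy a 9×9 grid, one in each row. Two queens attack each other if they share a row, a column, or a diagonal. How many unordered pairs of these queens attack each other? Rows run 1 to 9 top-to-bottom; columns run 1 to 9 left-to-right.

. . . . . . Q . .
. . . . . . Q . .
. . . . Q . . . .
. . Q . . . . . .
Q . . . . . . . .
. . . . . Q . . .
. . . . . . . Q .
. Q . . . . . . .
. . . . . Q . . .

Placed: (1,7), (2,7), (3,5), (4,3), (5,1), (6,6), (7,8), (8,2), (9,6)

4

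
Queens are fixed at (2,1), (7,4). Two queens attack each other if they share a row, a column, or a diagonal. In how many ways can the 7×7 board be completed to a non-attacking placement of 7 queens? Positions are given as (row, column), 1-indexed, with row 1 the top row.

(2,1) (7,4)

2

Branch on row 1: col 3 → 1; col 5 → 0; col 6 → 1; col 7 → 0.
Sum: 1 + 0 + 1 + 0 = 2.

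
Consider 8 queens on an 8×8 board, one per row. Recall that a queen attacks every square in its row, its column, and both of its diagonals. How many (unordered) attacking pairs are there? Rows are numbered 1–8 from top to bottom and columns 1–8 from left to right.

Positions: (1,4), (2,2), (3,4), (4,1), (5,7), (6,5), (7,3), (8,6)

2

Same column: (1,4)–(3,4) (column 4).
Same diagonal: (1,4)–(4,1) (|1−4| = |4−1| = 3).
Total attacking pairs: 2.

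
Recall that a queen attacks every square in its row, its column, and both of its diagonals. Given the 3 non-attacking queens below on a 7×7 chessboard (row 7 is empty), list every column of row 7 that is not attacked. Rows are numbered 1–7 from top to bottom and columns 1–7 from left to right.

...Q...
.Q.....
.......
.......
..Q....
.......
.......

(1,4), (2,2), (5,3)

(1,4) attacks row 7 at column 4.
(2,2) attacks row 7 at column 2 and diagonals 7.
(5,3) attacks row 7 at column 3 and diagonals 1, 5.
Attacked columns: {1, 2, 3, 4, 5, 7}. Safe: {6}.

columns 6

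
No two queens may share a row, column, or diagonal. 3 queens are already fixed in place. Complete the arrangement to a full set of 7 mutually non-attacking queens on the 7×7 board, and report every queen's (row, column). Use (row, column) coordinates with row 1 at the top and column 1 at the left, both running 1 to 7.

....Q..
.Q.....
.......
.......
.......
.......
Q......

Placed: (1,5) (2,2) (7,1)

Row 3: attacked by (1,5)→{3,5,7}; (2,2)→{1,2,3}; (7,1)→{1,5}. Safe: 4, 6. Place at column 6.
Row 4: attacked by (1,5)→{2,5}; (2,2)→{2,4}; (3,6)→{5,6,7}; (7,1)→{1,4}. Safe: 3. Place at column 3.
Row 5: attacked by (1,5)→{1,5}; (2,2)→{2,5}; (3,6)→{4,6}; (4,3)→{2,3,4}; (7,1)→{1,3}. Safe: 7. Place at column 7.
Row 6: attacked by (1,5)→{5}; (2,2)→{2,6}; (3,6)→{3,6}; (4,3)→{1,3,5}; (5,7)→{6,7}; (7,1)→{1,2}. Safe: 4. Place at column 4.
Columns [5, 2, 6, 3, 7, 4, 1], r−c [-4, 0, -3, 1, -2, 2, 6], r+c [6, 4, 9, 7, 12, 10, 8] are all distinct, so no two queens attack.

(1,5) (2,2) (3,6) (4,3) (5,7) (6,4) (7,1)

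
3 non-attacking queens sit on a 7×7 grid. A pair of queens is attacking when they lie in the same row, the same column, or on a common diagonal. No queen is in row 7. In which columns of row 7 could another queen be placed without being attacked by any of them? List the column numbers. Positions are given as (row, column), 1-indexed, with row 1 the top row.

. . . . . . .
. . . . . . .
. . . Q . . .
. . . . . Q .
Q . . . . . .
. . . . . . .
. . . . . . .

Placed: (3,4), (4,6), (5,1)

(3,4) attacks row 7 at column 4.
(4,6) attacks row 7 at column 6 and diagonals 3.
(5,1) attacks row 7 at column 1 and diagonals 3.
Attacked columns: {1, 3, 4, 6}. Safe: {2, 5, 7}.

columns 2, 5, 7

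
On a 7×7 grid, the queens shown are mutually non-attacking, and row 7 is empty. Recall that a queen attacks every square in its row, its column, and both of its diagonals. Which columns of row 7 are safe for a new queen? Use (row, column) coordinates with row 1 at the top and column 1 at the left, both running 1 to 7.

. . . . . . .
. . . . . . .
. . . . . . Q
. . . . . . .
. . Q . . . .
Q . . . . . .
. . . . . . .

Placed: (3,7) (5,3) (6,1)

columns 4, 6

(3,7) attacks row 7 at column 7 and diagonals 3.
(5,3) attacks row 7 at column 3 and diagonals 1, 5.
(6,1) attacks row 7 at column 1 and diagonals 2.
Attacked columns: {1, 2, 3, 5, 7}. Safe: {4, 6}.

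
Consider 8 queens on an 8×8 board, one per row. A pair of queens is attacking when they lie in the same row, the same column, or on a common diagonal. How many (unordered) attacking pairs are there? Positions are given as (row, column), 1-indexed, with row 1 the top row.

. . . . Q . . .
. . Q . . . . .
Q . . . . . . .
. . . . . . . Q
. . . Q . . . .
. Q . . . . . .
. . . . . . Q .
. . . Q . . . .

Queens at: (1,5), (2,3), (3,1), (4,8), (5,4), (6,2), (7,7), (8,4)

Same column: (5,4)–(8,4) (column 4).
Same diagonal: (1,5)–(4,8) (|1−4| = |5−8| = 3); (4,8)–(8,4) (|4−8| = |8−4| = 4); (6,2)–(8,4) (|6−8| = |2−4| = 2).
Total attacking pairs: 4.

4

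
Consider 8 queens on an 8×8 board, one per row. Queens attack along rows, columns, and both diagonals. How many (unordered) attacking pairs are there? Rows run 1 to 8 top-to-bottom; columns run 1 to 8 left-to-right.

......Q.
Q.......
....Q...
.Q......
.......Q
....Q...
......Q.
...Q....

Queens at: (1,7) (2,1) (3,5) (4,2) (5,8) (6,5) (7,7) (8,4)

4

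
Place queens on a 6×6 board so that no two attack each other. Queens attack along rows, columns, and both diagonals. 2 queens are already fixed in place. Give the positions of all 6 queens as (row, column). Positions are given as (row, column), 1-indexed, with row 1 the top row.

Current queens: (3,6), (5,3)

(1,2) (2,4) (3,6) (4,1) (5,3) (6,5)

Row 1: attacked by (3,6)→{4,6}; (5,3)→{3}. Safe: 1, 2, 5. Place at column 2.
Row 2: attacked by (1,2)→{1,2,3}; (3,6)→{5,6}; (5,3)→{3,6}. Safe: 4. Place at column 4.
Row 4: attacked by (1,2)→{2,5}; (2,4)→{2,4,6}; (3,6)→{5,6}; (5,3)→{2,3,4}. Safe: 1. Place at column 1.
Row 6: attacked by (1,2)→{2}; (2,4)→{4}; (3,6)→{3,6}; (4,1)→{1,3}; (5,3)→{2,3,4}. Safe: 5. Place at column 5.
Columns [2, 4, 6, 1, 3, 5], r−c [-1, -2, -3, 3, 2, 1], r+c [3, 6, 9, 5, 8, 11] are all distinct, so no two queens attack.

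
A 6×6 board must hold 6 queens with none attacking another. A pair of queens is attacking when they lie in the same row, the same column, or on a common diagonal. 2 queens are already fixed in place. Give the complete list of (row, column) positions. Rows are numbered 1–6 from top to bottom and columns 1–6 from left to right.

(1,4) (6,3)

(1,4) (2,1) (3,5) (4,2) (5,6) (6,3)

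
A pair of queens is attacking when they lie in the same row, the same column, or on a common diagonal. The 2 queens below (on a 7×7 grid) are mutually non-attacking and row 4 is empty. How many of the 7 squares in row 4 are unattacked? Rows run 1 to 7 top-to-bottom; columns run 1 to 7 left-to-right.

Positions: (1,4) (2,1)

(1,4) attacks row 4 at column 4 and diagonals 1, 7.
(2,1) attacks row 4 at column 1 and diagonals 3.
Attacked columns: {1, 3, 4, 7}. Safe: {2, 5, 6}.

3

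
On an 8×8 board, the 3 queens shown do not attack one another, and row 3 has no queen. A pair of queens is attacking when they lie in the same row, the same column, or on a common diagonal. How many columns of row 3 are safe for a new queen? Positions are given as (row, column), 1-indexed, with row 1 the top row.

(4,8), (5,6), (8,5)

3

(4,8) attacks row 3 at column 8 and diagonals 7.
(5,6) attacks row 3 at column 6 and diagonals 4, 8.
(8,5) attacks row 3 at column 5.
Attacked columns: {4, 5, 6, 7, 8}. Safe: {1, 2, 3}.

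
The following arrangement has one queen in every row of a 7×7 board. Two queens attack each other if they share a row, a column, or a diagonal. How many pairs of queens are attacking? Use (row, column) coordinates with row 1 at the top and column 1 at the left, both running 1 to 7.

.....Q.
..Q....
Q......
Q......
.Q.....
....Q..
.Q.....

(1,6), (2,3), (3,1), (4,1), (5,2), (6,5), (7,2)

5

Same column: (3,1)–(4,1) (column 1); (5,2)–(7,2) (column 2).
Same diagonal: (1,6)–(5,2) (|1−5| = |6−2| = 4); (2,3)–(4,1) (|2−4| = |3−1| = 2); (4,1)–(5,2) (|4−5| = |1−2| = 1).
Total attacking pairs: 5.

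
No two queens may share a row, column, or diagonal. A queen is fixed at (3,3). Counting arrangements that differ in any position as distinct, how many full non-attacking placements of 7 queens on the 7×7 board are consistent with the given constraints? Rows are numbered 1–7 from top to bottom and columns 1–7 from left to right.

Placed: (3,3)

Branch on row 1: col 2 → 2; col 4 → 2; col 6 → 1; col 7 → 1.
Sum: 2 + 2 + 1 + 1 = 6.

6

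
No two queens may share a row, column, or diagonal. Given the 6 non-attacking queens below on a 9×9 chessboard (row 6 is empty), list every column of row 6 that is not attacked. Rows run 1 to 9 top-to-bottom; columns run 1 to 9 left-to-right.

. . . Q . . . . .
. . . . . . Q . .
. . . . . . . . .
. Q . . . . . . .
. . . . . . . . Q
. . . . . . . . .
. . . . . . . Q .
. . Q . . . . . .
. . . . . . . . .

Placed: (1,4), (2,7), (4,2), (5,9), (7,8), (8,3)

(1,4) attacks row 6 at column 4 and diagonals 9.
(2,7) attacks row 6 at column 7 and diagonals 3.
(4,2) attacks row 6 at column 2 and diagonals 4.
(5,9) attacks row 6 at column 9 and diagonals 8.
(7,8) attacks row 6 at column 8 and diagonals 7, 9.
(8,3) attacks row 6 at column 3 and diagonals 1, 5.
Attacked columns: {1, 2, 3, 4, 5, 7, 8, 9}. Safe: {6}.

columns 6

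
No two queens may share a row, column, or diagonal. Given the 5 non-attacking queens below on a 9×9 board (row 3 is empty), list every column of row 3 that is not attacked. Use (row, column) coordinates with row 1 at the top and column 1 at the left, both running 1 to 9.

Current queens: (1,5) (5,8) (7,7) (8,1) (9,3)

columns 2, 4

(1,5) attacks row 3 at column 5 and diagonals 3, 7.
(5,8) attacks row 3 at column 8 and diagonals 6.
(7,7) attacks row 3 at column 7 and diagonals 3.
(8,1) attacks row 3 at column 1 and diagonals 6.
(9,3) attacks row 3 at column 3 and diagonals 9.
Attacked columns: {1, 3, 5, 6, 7, 8, 9}. Safe: {2, 4}.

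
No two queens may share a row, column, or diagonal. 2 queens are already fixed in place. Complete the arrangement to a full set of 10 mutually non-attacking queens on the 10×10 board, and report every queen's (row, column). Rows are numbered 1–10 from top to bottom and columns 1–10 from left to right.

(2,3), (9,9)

Row 1: attacked by (2,3)→{2,3,4}; (9,9)→{1,9}. Safe: 5, 6, 7, 8, 10. Place at column 6.
Row 3: attacked by (1,6)→{4,6,8}; (2,3)→{2,3,4}; (9,9)→{3,9}. Safe: 1, 5, 7, 10. Place at column 1.
Row 4: attacked by (1,6)→{3,6,9}; (2,3)→{1,3,5}; (3,1)→{1,2}; (9,9)→{4,9}. Safe: 7, 8, 10. Place at column 10.
Row 5: attacked by (1,6)→{2,6,10}; (2,3)→{3,6}; (3,1)→{1,3}; (4,10)→{9,10}; (9,9)→{5,9}. Safe: 4, 7, 8. Place at column 8.
Row 6: attacked by (1,6)→{1,6}; (2,3)→{3,7}; (3,1)→{1,4}; (4,10)→{8,10}; (5,8)→{7,8,9}; (9,9)→{6,9}. Safe: 2, 5. Place at column 5.
Row 7: attacked by (1,6)→{6}; (2,3)→{3,8}; (3,1)→{1,5}; (4,10)→{7,10}; (5,8)→{6,8,10}; (6,5)→{4,5,6}; (9,9)→{7,9}. Safe: 2. Place at column 2.
Row 8: attacked by (1,6)→{6}; (2,3)→{3,9}; (3,1)→{1,6}; (4,10)→{6,10}; (5,8)→{5,8}; (6,5)→{3,5,7}; (7,2)→{1,2,3}; (9,9)→{8,9,10}. Safe: 4. Place at column 4.
Row 10: attacked by (1,6)→{6}; (2,3)→{3}; (3,1)→{1,8}; (4,10)→{4,10}; (5,8)→{3,8}; (6,5)→{1,5,9}; (7,2)→{2,5}; (8,4)→{2,4,6}; (9,9)→{8,9,10}. Safe: 7. Place at column 7.
Columns [6, 3, 1, 10, 8, 5, 2, 4, 9, 7], r−c [-5, -1, 2, -6, -3, 1, 5, 4, 0, 3], r+c [7, 5, 4, 14, 13, 11, 9, 12, 18, 17] are all distinct, so no two queens attack.

(1,6) (2,3) (3,1) (4,10) (5,8) (6,5) (7,2) (8,4) (9,9) (10,7)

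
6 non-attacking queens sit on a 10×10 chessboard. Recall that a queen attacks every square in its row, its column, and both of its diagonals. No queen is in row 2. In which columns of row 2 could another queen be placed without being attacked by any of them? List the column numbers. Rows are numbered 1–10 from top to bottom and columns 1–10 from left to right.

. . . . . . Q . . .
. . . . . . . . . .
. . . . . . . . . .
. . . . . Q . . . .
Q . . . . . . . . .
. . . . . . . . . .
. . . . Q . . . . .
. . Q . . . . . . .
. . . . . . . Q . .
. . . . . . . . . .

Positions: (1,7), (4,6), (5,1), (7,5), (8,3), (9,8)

columns 2

(1,7) attacks row 2 at column 7 and diagonals 6, 8.
(4,6) attacks row 2 at column 6 and diagonals 4, 8.
(5,1) attacks row 2 at column 1 and diagonals 4.
(7,5) attacks row 2 at column 5 and diagonals 10.
(8,3) attacks row 2 at column 3 and diagonals 9.
(9,8) attacks row 2 at column 8 and diagonals 1.
Attacked columns: {1, 3, 4, 5, 6, 7, 8, 9, 10}. Safe: {2}.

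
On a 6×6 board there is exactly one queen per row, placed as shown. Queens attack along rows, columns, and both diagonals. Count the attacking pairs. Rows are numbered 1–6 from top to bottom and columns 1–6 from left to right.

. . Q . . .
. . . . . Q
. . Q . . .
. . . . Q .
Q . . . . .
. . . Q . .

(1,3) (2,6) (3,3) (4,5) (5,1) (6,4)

Same column: (1,3)–(3,3) (column 3).
Same diagonal: (3,3)–(5,1) (|3−5| = |3−1| = 2).
Total attacking pairs: 2.

2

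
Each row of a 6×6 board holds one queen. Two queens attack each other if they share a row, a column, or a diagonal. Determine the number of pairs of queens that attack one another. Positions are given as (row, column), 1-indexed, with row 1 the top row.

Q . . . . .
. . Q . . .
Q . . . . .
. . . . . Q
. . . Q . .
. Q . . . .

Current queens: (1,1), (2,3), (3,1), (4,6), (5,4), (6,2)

1

Same column: (1,1)–(3,1) (column 1).
Total attacking pairs: 1.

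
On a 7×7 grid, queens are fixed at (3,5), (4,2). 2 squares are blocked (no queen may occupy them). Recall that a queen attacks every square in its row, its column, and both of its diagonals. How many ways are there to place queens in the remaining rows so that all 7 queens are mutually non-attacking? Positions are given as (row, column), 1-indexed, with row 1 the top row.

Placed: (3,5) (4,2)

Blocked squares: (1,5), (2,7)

Branch on row 1: col 1 → 0; col 4 → 1; col 6 → 0.
Sum: 0 + 1 + 0 = 1.

1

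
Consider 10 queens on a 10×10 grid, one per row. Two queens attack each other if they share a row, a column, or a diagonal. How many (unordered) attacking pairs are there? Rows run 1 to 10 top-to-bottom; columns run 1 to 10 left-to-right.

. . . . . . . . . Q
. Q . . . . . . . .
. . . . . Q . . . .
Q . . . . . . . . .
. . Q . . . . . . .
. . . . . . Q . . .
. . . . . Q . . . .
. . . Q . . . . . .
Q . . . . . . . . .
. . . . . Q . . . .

6

Same column: (3,6)–(7,6) (column 6); (3,6)–(10,6) (column 6); (4,1)–(9,1) (column 1); (7,6)–(10,6) (column 6).
Same diagonal: (6,7)–(7,6) (|6−7| = |7−6| = 1); (8,4)–(10,6) (|8−10| = |4−6| = 2).
Total attacking pairs: 6.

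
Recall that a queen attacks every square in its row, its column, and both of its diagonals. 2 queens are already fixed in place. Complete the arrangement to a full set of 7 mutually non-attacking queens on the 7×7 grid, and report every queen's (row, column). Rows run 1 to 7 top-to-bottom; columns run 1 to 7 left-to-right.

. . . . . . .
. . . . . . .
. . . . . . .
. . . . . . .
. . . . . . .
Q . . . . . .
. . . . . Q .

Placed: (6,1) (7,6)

(1,4) (2,2) (3,7) (4,5) (5,3) (6,1) (7,6)

Row 1: attacked by (6,1)→{1,6}; (7,6)→{6}. Safe: 2, 3, 4, 5, 7. Place at column 4.
Row 2: attacked by (1,4)→{3,4,5}; (6,1)→{1,5}; (7,6)→{1,6}. Safe: 2, 7. Place at column 2.
Row 3: attacked by (1,4)→{2,4,6}; (2,2)→{1,2,3}; (6,1)→{1,4}; (7,6)→{2,6}. Safe: 5, 7. Place at column 7.
Row 4: attacked by (1,4)→{1,4,7}; (2,2)→{2,4}; (3,7)→{6,7}; (6,1)→{1,3}; (7,6)→{3,6}. Safe: 5. Place at column 5.
Row 5: attacked by (1,4)→{4}; (2,2)→{2,5}; (3,7)→{5,7}; (4,5)→{4,5,6}; (6,1)→{1,2}; (7,6)→{4,6}. Safe: 3. Place at column 3.
Columns [4, 2, 7, 5, 3, 1, 6], r−c [-3, 0, -4, -1, 2, 5, 1], r+c [5, 4, 10, 9, 8, 7, 13] are all distinct, so no two queens attack.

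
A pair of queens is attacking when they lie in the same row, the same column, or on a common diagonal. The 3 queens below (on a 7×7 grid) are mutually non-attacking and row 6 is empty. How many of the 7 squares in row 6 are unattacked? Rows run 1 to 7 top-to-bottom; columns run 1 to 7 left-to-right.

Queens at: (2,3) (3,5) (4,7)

(2,3) attacks row 6 at column 3 and diagonals 7.
(3,5) attacks row 6 at column 5 and diagonals 2.
(4,7) attacks row 6 at column 7 and diagonals 5.
Attacked columns: {2, 3, 5, 7}. Safe: {1, 4, 6}.

3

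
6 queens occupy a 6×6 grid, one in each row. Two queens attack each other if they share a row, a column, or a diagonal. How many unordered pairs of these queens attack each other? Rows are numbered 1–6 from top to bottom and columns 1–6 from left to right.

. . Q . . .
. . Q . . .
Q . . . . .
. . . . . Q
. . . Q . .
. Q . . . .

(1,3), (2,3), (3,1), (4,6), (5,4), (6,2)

Same column: (1,3)–(2,3) (column 3).
Same diagonal: (1,3)–(3,1) (|1−3| = |3−1| = 2); (1,3)–(4,6) (|1−4| = |3−6| = 3).
Total attacking pairs: 3.

3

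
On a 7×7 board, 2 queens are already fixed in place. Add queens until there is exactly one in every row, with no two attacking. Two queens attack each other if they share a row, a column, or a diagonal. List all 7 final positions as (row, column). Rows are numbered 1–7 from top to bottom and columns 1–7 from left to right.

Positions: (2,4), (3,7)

Row 1: attacked by (2,4)→{3,4,5}; (3,7)→{5,7}. Safe: 1, 2, 6. Place at column 6.
Row 4: attacked by (1,6)→{3,6}; (2,4)→{2,4,6}; (3,7)→{6,7}. Safe: 1, 5. Place at column 1.
Row 5: attacked by (1,6)→{2,6}; (2,4)→{1,4,7}; (3,7)→{5,7}; (4,1)→{1,2}. Safe: 3. Place at column 3.
Row 6: attacked by (1,6)→{1,6}; (2,4)→{4}; (3,7)→{4,7}; (4,1)→{1,3}; (5,3)→{2,3,4}. Safe: 5. Place at column 5.
Row 7: attacked by (1,6)→{6}; (2,4)→{4}; (3,7)→{3,7}; (4,1)→{1,4}; (5,3)→{1,3,5}; (6,5)→{4,5,6}. Safe: 2. Place at column 2.
Columns [6, 4, 7, 1, 3, 5, 2], r−c [-5, -2, -4, 3, 2, 1, 5], r+c [7, 6, 10, 5, 8, 11, 9] are all distinct, so no two queens attack.

(1,6) (2,4) (3,7) (4,1) (5,3) (6,5) (7,2)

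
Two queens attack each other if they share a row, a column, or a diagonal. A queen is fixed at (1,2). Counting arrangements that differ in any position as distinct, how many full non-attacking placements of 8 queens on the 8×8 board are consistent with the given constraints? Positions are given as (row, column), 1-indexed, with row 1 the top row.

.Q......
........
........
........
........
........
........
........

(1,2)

8

Branch on row 2: col 4 → 1; col 5 → 2; col 6 → 2; col 7 → 2; col 8 → 1.
Sum: 1 + 2 + 2 + 2 + 1 = 8.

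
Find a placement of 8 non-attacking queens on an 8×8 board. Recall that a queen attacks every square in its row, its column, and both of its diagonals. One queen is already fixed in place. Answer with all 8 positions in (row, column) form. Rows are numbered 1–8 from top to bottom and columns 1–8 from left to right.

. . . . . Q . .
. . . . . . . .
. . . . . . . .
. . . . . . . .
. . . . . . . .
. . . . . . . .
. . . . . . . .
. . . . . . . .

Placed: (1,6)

(1,6) (2,8) (3,2) (4,4) (5,1) (6,7) (7,5) (8,3)

Row 2: attacked by (1,6)→{5,6,7}. Safe: 1, 2, 3, 4, 8. Place at column 8.
Row 3: attacked by (1,6)→{4,6,8}; (2,8)→{7,8}. Safe: 1, 2, 3, 5. Place at column 2.
Row 4: attacked by (1,6)→{3,6}; (2,8)→{6,8}; (3,2)→{1,2,3}. Safe: 4, 5, 7. Place at column 4.
Row 5: attacked by (1,6)→{2,6}; (2,8)→{5,8}; (3,2)→{2,4}; (4,4)→{3,4,5}. Safe: 1, 7. Place at column 1.
Row 6: attacked by (1,6)→{1,6}; (2,8)→{4,8}; (3,2)→{2,5}; (4,4)→{2,4,6}; (5,1)→{1,2}. Safe: 3, 7. Place at column 7.
Row 7: attacked by (1,6)→{6}; (2,8)→{3,8}; (3,2)→{2,6}; (4,4)→{1,4,7}; (5,1)→{1,3}; (6,7)→{6,7,8}. Safe: 5. Place at column 5.
Row 8: attacked by (1,6)→{6}; (2,8)→{2,8}; (3,2)→{2,7}; (4,4)→{4,8}; (5,1)→{1,4}; (6,7)→{5,7}; (7,5)→{4,5,6}. Safe: 3. Place at column 3.
Columns [6, 8, 2, 4, 1, 7, 5, 3], r−c [-5, -6, 1, 0, 4, -1, 2, 5], r+c [7, 10, 5, 8, 6, 13, 12, 11] are all distinct, so no two queens attack.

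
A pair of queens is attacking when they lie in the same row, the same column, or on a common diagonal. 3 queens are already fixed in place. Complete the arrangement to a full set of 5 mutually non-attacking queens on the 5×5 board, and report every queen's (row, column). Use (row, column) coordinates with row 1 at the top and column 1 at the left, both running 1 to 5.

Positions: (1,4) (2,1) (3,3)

(1,4) (2,1) (3,3) (4,5) (5,2)

Row 4: attacked by (1,4)→{1,4}; (2,1)→{1,3}; (3,3)→{2,3,4}. Safe: 5. Place at column 5.
Row 5: attacked by (1,4)→{4}; (2,1)→{1,4}; (3,3)→{1,3,5}; (4,5)→{4,5}. Safe: 2. Place at column 2.
Columns [4, 1, 3, 5, 2], r−c [-3, 1, 0, -1, 3], r+c [5, 3, 6, 9, 7] are all distinct, so no two queens attack.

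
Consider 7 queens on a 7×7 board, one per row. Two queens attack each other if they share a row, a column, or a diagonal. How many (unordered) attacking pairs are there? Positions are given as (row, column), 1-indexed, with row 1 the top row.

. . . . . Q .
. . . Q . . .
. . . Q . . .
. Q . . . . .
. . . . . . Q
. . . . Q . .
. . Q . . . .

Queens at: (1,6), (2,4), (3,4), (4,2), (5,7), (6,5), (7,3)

Same column: (2,4)–(3,4) (column 4).
Same diagonal: (1,6)–(3,4) (|1−3| = |6−4| = 2); (2,4)–(4,2) (|2−4| = |4−2| = 2); (2,4)–(5,7) (|2−5| = |4−7| = 3).
Total attacking pairs: 4.

4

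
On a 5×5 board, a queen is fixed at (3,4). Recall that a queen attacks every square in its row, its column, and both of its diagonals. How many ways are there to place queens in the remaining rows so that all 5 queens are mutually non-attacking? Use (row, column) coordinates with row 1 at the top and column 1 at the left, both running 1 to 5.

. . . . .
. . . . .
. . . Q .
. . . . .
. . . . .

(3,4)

2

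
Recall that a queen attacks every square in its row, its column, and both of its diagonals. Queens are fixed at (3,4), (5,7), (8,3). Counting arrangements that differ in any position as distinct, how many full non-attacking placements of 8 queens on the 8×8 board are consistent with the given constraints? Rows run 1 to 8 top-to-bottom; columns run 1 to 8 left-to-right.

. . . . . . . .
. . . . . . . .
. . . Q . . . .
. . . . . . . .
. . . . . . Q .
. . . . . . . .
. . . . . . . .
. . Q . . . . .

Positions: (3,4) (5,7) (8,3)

Branch on row 1: col 1 → 0; col 5 → 1; col 8 → 0.
Sum: 0 + 1 + 0 = 1.

1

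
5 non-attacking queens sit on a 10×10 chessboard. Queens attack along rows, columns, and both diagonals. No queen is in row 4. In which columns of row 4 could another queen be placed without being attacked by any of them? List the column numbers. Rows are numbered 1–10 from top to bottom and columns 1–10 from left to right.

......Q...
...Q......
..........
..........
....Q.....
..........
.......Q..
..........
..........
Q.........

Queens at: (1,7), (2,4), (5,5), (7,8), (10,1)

(1,7) attacks row 4 at column 7 and diagonals 4, 10.
(2,4) attacks row 4 at column 4 and diagonals 2, 6.
(5,5) attacks row 4 at column 5 and diagonals 4, 6.
(7,8) attacks row 4 at column 8 and diagonals 5.
(10,1) attacks row 4 at column 1 and diagonals 7.
Attacked columns: {1, 2, 4, 5, 6, 7, 8, 10}. Safe: {3, 9}.

columns 3, 9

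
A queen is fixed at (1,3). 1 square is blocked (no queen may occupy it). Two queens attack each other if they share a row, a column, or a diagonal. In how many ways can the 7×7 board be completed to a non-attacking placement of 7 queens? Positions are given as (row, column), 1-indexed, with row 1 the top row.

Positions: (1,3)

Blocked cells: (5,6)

5

Branch on row 2: col 1 → 2; col 5 → 1; col 6 → 1; col 7 → 1.
Sum: 2 + 1 + 1 + 1 = 5.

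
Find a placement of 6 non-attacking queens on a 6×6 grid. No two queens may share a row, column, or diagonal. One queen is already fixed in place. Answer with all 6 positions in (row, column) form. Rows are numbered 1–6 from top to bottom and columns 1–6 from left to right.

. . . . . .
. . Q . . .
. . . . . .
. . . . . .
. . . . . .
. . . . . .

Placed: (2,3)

(1,5) (2,3) (3,1) (4,6) (5,4) (6,2)

Row 1: attacked by (2,3)→{2,3,4}. Safe: 1, 5, 6. Place at column 5.
Row 3: attacked by (1,5)→{3,5}; (2,3)→{2,3,4}. Safe: 1, 6. Place at column 1.
Row 4: attacked by (1,5)→{2,5}; (2,3)→{1,3,5}; (3,1)→{1,2}. Safe: 4, 6. Place at column 6.
Row 5: attacked by (1,5)→{1,5}; (2,3)→{3,6}; (3,1)→{1,3}; (4,6)→{5,6}. Safe: 2, 4. Place at column 4.
Row 6: attacked by (1,5)→{5}; (2,3)→{3}; (3,1)→{1,4}; (4,6)→{4,6}; (5,4)→{3,4,5}. Safe: 2. Place at column 2.
Columns [5, 3, 1, 6, 4, 2], r−c [-4, -1, 2, -2, 1, 4], r+c [6, 5, 4, 10, 9, 8] are all distinct, so no two queens attack.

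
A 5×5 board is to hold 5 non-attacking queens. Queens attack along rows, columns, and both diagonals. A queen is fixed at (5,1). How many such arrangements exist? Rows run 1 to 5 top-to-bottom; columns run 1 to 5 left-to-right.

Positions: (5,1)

2

Branch on row 1: col 2 → 0; col 3 → 1; col 4 → 1.
Sum: 0 + 1 + 1 = 2.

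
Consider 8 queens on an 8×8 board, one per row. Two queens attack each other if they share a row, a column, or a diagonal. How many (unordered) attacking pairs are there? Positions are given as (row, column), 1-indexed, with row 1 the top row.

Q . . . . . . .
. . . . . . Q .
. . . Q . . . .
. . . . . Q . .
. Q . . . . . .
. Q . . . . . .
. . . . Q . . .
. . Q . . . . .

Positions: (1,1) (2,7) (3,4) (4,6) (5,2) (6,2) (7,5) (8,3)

2

Same column: (5,2)–(6,2) (column 2).
Same diagonal: (3,4)–(5,2) (|3−5| = |4−2| = 2).
Total attacking pairs: 2.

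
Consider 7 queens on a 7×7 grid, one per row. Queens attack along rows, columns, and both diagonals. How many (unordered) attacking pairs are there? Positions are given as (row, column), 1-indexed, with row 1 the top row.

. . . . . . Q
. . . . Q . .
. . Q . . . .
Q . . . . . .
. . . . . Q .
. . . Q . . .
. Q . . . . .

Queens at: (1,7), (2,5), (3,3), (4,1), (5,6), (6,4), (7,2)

0

All columns are distinct and no two queens satisfy |Δrow| = |Δcol|, so no pair attacks.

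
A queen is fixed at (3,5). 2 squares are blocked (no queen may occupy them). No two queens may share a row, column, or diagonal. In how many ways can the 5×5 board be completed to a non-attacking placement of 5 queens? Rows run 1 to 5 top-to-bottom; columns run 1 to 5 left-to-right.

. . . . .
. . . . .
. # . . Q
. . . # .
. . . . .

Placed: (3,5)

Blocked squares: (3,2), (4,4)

2

Branch on row 1: col 1 → 1; col 2 → 0; col 4 → 1.
Sum: 1 + 0 + 1 = 2.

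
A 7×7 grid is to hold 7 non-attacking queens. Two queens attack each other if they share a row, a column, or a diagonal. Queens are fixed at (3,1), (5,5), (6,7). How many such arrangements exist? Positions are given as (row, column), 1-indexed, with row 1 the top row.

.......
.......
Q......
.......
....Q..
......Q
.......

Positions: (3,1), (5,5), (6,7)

1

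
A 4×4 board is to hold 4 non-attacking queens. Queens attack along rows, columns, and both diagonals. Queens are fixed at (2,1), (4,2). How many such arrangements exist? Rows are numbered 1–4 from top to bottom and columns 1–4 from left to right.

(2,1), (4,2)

Branch on row 1: col 3 → 1; col 4 → 0.
Sum: 1 + 0 = 1.

1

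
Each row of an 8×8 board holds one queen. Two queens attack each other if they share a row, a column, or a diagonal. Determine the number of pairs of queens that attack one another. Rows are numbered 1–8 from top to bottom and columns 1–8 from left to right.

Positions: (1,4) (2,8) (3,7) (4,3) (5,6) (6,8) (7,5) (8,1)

2

Same column: (2,8)–(6,8) (column 8).
Same diagonal: (2,8)–(3,7) (|2−3| = |8−7| = 1).
Total attacking pairs: 2.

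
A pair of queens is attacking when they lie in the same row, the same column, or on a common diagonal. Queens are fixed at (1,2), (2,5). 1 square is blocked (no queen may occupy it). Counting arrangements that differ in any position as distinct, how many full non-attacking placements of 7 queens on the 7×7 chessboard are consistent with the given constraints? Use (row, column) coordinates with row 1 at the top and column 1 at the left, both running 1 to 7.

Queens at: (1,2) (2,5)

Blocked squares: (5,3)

3

Branch on row 3: col 1 → 1; col 3 → 1; col 7 → 1.
Sum: 1 + 1 + 1 = 3.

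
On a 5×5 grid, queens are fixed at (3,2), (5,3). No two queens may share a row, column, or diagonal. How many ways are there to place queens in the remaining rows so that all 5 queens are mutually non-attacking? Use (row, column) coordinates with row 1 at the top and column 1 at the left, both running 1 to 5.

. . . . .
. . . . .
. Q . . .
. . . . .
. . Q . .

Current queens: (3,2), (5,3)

1

Branch on row 1: col 1 → 1; col 5 → 0.
Sum: 1 + 0 = 1.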